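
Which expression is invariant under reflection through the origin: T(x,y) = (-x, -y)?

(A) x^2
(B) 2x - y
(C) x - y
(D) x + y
A

The map is reflection through the origin: T(x,y) = (-x, -y).
Substitute the transformed coordinates into each option and compare with the original:
(A) x^2  ->  (-x)^2 = x^2   [equals x^2: invariant]
(B) 2x - y  ->  2(-x) - (-y) = -2x + y   [differs from 2x - y: not invariant]
(C) x - y  ->  (-x) - (-y) = -x + y   [differs from x - y: not invariant]
(D) x + y  ->  (-x) + (-y) = -x - y   [differs from x + y: not invariant]

Only option (A), x^2, is unchanged by the transformation.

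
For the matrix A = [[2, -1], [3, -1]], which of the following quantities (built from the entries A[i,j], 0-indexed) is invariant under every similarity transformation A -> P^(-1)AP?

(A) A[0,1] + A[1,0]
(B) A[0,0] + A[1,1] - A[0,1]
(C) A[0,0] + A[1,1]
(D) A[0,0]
C

A[0,0] + A[1,1] is the trace of A. By the cyclic property of the trace, tr(P^(-1)AP) = tr(APP^(-1)) = tr(A), so it is the same for every matrix similar to A.

The other combinations are not similarity invariants. For example, take P = [[1, 2], [0, 1]] (det P = 1), so P^(-1) = [[1, -2], [0, 1]] and
B = P^(-1)AP = [[-4, -7], [3, 5]].
Evaluating each option on A and on B:
(A) A[0,1] + A[1,0]: 2 for A, -4 for B -> changes
(B) A[0,0] + A[1,1] - A[0,1]: 2 for A, 8 for B -> changes
(C) A[0,0] + A[1,1]: 1 for A, 1 for B -> unchanged
(D) A[0,0]: 2 for A, -4 for B -> changes

Only (C) A[0,0] + A[1,1] = 1 survives (and it does so for every P, not just this one), so it is the invariant.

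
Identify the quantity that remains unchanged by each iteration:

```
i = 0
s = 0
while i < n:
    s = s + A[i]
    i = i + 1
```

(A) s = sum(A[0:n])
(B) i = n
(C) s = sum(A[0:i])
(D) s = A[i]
C

A loop invariant must hold before the first iteration and be re-established by every execution of the body.

(C) s = sum(A[0:i]): Initially i = 0 and s = 0 = sum of the empty slice A[0:0]. If s = sum(A[0:i]) holds at the top of an iteration, the body sets s to sum(A[0:i]) + A[i] = sum(A[0:i+1]) and then i to i+1, so s = sum(A[0:i]) holds again. At exit i = n, giving s = sum(A[0:n]).

The other options fail:
(A) s = sum(A[0:n]): false before the loop (s = 0, not the full sum) -- it only becomes true at exit.
(B) i = n: false initially (i = 0); it is the exit condition, not an invariant.
(D) s = A[i]: after the first iteration s = A[0] but i = 1, so s = A[i] compares s with the wrong element (and fails in general).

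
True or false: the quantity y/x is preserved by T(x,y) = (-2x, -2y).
True

Substitute T(x,y) = (-2x, -2y) into the expression and compare with the original.

Original: y/x
After applying T: (-2y)/(-2x) = y/x

This is identical to the original y/x, so the expression is invariant.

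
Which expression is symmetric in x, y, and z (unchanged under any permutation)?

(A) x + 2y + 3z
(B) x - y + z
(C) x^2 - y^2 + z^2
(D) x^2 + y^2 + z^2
D

A symmetric expression is unchanged when the variables are permuted; here the transformation to test is the swap (x, y) -> (y, x).
A symmetric expression must survive every permutation; the single swap x <-> y already eliminates the distractors, and the keyed expression is also unchanged by x <-> z and y <-> z (each variable enters it in exactly the same way).
Substitute the transformed coordinates into each option and compare with the original:
(A) x + 2y + 3z  ->  (y) + 2(x) + 3z = 2x + y + 3z   [differs from x + 2y + 3z: not invariant]
(B) x - y + z  ->  (y) - (x) + z = -x + y + z   [differs from x - y + z: not invariant]
(C) x^2 - y^2 + z^2  ->  (y)^2 - (x)^2 + z^2 = -x^2 + y^2 + z^2   [differs from x^2 - y^2 + z^2: not invariant]
(D) x^2 + y^2 + z^2  ->  (y)^2 + (x)^2 + z^2 = x^2 + y^2 + z^2   [equals x^2 + y^2 + z^2: invariant]

Only option (D), x^2 + y^2 + z^2, is unchanged by the transformation.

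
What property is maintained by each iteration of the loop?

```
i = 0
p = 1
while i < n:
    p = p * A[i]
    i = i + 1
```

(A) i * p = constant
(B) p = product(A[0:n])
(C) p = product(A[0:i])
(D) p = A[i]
C

A loop invariant must hold before the first iteration and be re-established by every execution of the body.

(C) p = product(A[0:i]): Initially i = 0 and p = 1 = product of the empty slice A[0:0]. If p = product(A[0:i]) holds at the top of an iteration, the body sets p to product(A[0:i]) * A[i] = product(A[0:i+1]) and then i to i+1, so the property is restored. At exit i = n, giving p = product(A[0:n]).

The other options fail:
(A) i * p = constant: initially i * p = 0, but after one iteration it is 1 * A[0], which is nonzero in general.
(B) p = product(A[0:n]): false before the loop (p = 1, not the full product) -- it only becomes true at exit.
(D) p = A[i]: after the first iteration p = A[0] but i = 1; in general p is a product of several elements, not a single one.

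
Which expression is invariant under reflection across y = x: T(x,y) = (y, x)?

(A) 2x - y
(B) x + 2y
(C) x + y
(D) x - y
C

The map is reflection across y = x: T(x,y) = (y, x).
Substitute the transformed coordinates into each option and compare with the original:
(A) 2x - y  ->  2(y) - (x) = -x + 2y   [differs from 2x - y: not invariant]
(B) x + 2y  ->  (y) + 2(x) = 2x + y   [differs from x + 2y: not invariant]
(C) x + y  ->  (y) + (x) = x + y   [equals x + y: invariant]
(D) x - y  ->  (y) - (x) = -x + y   [differs from x - y: not invariant]

Only option (C), x + y, is unchanged by the transformation.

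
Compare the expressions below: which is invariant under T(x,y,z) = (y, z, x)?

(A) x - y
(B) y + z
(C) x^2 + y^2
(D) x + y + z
D

Apply T(x,y,z) = (y, z, x) to each option, i.e. replace (x, y, z) by the transformed coordinates.
Substitute the transformed coordinates into each option and compare with the original:
(A) x - y  ->  (y) - (z) = y - z   [differs from x - y: not invariant]
(B) y + z  ->  (z) + (x) = x + z   [differs from y + z: not invariant]
(C) x^2 + y^2  ->  (y)^2 + (z)^2 = y^2 + z^2   [differs from x^2 + y^2: not invariant]
(D) x + y + z  ->  (y) + (z) + (x) = x + y + z   [equals x + y + z: invariant]

Only option (D), x + y + z, is unchanged by the transformation.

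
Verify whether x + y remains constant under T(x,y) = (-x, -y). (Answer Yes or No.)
No

Substitute T(x,y) = (-x, -y) into the expression and compare with the original.

Original: x + y
After applying T: (-x) + (-y) = -x - y

This differs from the original x + y (difference: -2x - 2y), so the expression is NOT invariant.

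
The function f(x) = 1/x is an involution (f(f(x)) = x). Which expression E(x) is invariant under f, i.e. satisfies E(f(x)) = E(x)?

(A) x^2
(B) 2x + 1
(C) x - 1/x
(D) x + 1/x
D

Replace x by f(x) = 1/x in each option and simplify. As a quick numerical cross-check, also compare E(5) with E(f(5)) = E(1/5).

(A) x^2  ->  (1/x)^2 = x^(-2); check: E(5) = 25 but E(1/5) = 1/25.   [not invariant]
(B) 2x + 1  ->  2(1/x) + 1 = (x + 2)/x; check: E(5) = 11 but E(1/5) = 7/5.   [not invariant]
(C) x - 1/x  ->  (1/x) - 1/(1/x) = -x + 1/x; check: E(5) = 24/5 but E(1/5) = -24/5.   [not invariant]
(D) x + 1/x  ->  (1/x) + 1/(1/x), which simplifies back to x + 1/x; check: E(5) = 26/5, E(1/5) = 26/5.   [invariant]

Only (D) is unchanged. E is symmetric under swapping x with f(x) = 1/x, which is exactly what an involution does.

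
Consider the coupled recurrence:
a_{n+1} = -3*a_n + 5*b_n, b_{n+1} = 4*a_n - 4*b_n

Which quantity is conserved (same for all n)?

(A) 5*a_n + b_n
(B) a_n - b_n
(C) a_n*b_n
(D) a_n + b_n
D

Replace a_n by a_{n+1} = -3*a_n + 5*b_n and b_n by b_{n+1} = 4*a_n - 4*b_n in each option and simplify:
(A) 5*a_n + b_n  ->  5*(-3*a_n + 5*b_n) + (4*a_n - 4*b_n) = -11*a_n + 21*b_n   [not conserved]
(B) a_n - b_n  ->  (-3*a_n + 5*b_n) - (4*a_n - 4*b_n) = -7*a_n + 9*b_n   [not conserved]
(C) a_n*b_n  ->  (-3*a_n + 5*b_n)*(4*a_n - 4*b_n) = -12*a_n^2 + 32*a_n*b_n - 20*b_n^2   [not conserved]
(D) a_n + b_n  ->  (-3*a_n + 5*b_n) + (4*a_n - 4*b_n) = a_n + b_n   [conserved]

Only (D) a_n + b_n returns to itself after one step, so it is the conserved quantity.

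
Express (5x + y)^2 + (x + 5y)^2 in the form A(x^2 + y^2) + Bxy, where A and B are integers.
26(x^2 + y^2) + 20xy

Expanding: (5x + y)^2 = 25x^2 + 10xy + y^2
(x + 5y)^2 = x^2 + 10xy + 25y^2
Sum = (25+1)(x^2+y^2) + 20xy = 26(x^2 + y^2) + 20xy
This is symmetric in x and y.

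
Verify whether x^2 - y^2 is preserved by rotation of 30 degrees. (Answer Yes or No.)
No

Applying rotation by 30 degrees: x' = x*cos(30 degrees) - y*sin(30 degrees) = sqrt(3)x/2 - y/2, y' = x*sin(30 degrees) + y*cos(30 degrees) = x/2 + sqrt(3)y/2

Substituting into x^2 - y^2:
(sqrt(3)x/2 - y/2)^2 - (x/2 + sqrt(3)y/2)^2
= x^2/2 - sqrt(3)xy - y^2/2

This differs from the original expression x^2 - y^2, so it is NOT invariant.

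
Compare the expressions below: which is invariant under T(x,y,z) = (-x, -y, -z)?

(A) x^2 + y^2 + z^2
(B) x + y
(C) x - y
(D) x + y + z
A

Apply T(x,y,z) = (-x, -y, -z) to each option, i.e. replace (x, y, z) by the transformed coordinates.
Substitute the transformed coordinates into each option and compare with the original:
(A) x^2 + y^2 + z^2  ->  (-x)^2 + (-y)^2 + (-z)^2 = x^2 + y^2 + z^2   [equals x^2 + y^2 + z^2: invariant]
(B) x + y  ->  (-x) + (-y) = -x - y   [differs from x + y: not invariant]
(C) x - y  ->  (-x) - (-y) = -x + y   [differs from x - y: not invariant]
(D) x + y + z  ->  (-x) + (-y) + (-z) = -x - y - z   [differs from x + y + z: not invariant]

Only option (A), x^2 + y^2 + z^2, is unchanged by the transformation.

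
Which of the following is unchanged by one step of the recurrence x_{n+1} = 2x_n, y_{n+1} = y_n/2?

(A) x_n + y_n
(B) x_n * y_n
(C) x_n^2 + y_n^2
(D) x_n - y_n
B

For the recurrence x_{n+1} = 2x_n, y_{n+1} = y_n/2:

x_{n+1} * y_{n+1} = (2x_n) * (y_n/2) = x_n * y_n
The product is conserved.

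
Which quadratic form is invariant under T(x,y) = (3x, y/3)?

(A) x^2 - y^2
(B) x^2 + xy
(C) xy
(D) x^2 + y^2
C

T multiplies x by 3 and divides y by 3.
Substitute the transformed coordinates into each option and compare with the original:
(A) x^2 - y^2  ->  (3x)^2 - (y/3)^2 = 9x^2 - y^2/9   [differs from x^2 - y^2: not invariant]
(B) x^2 + xy  ->  (3x)^2 + (3x)(y/3) = 9x^2 + xy   [differs from x^2 + xy: not invariant]
(C) xy  ->  (3x)(y/3) = xy   [equals xy: invariant]
(D) x^2 + y^2  ->  (3x)^2 + (y/3)^2 = 9x^2 + y^2/9   [differs from x^2 + y^2: not invariant]

Only option (C), xy, is unchanged by the transformation.
The factors 3 and 1/3 cancel only in the pure product xy.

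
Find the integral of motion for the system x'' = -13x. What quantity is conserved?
E = (x')^2 + 13x^2

Multiply the equation by x':
x' * x'' = -13x * x'
The left side is d/dt[(x')^2/2] and the right side is d/dt[-13x^2/2], so
d/dt[(x')^2/2 + 13x^2/2] = 0, i.e. (x')^2/2 + 13x^2/2 = constant.
Multiplying by 2, the integral of motion is E = (x')^2 + 13x^2.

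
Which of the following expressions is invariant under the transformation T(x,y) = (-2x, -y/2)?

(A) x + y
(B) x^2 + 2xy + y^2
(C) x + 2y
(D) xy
D

An expression E(x,y) is invariant under T if E(T(x,y)) = E(x,y). Here T(x,y) = (-2x, -y/2).
Substitute the transformed coordinates into each option and compare with the original:
(A) x + y  ->  (-2x) + (-y/2) = -2x - y/2   [differs from x + y: not invariant]
(B) x^2 + 2xy + y^2  ->  (-2x)^2 + 2(-2x)(-y/2) + (-y/2)^2 = 4x^2 + 2xy + y^2/4   [differs from x^2 + 2xy + y^2: not invariant]
(C) x + 2y  ->  (-2x) + 2(-y/2) = -2x - y   [differs from x + 2y: not invariant]
(D) xy  ->  (-2x)(-y/2) = xy   [equals xy: invariant]

Only option (D), xy, is unchanged by the transformation.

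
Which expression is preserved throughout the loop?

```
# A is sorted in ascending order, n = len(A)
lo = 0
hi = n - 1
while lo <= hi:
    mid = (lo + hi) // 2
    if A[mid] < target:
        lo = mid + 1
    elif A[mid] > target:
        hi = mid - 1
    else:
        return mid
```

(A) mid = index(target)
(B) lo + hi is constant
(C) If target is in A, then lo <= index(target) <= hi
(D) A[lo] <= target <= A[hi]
C

A loop invariant must hold before the first iteration and be re-established by every execution of the body.

(C) If target is in A, then lo <= index(target) <= hi: Before the loop [lo, hi] = [0, n-1] covers every index. When A[mid] < target, sortedness puts target strictly to the right of mid, so setting lo = mid + 1 keeps index(target) in [lo, hi]; symmetrically for hi = mid - 1. Hence 'if target is in A then lo <= index(target) <= hi' holds after every iteration, and when lo > hi it proves target is absent.

The other options fail:
(A) mid = index(target): mid is just the current probe; it equals index(target) only on the iteration that returns.
(B) lo + hi is constant: each iteration moves exactly one of lo, hi, so lo + hi changes (e.g. 0 + (n-1) becomes (mid+1) + (n-1)).
(D) A[lo] <= target <= A[hi]: fails when target is not in A (e.g. target < A[0] already violates it before the loop), so it is not maintained in general.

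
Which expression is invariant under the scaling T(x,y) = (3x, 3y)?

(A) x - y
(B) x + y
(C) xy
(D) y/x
D

Under the uniform scaling T(x,y) = (3x, 3y):
Substitute the transformed coordinates into each option and compare with the original:
(A) x - y  ->  (3x) - (3y) = 3x - 3y   [differs from x - y: not invariant]
(B) x + y  ->  (3x) + (3y) = 3x + 3y   [differs from x + y: not invariant]
(C) xy  ->  (3x)(3y) = 9xy   [differs from xy: not invariant]
(D) y/x  ->  (3y)/(3x) = y/x   [equals y/x: invariant]

Only option (D), y/x, is unchanged by the transformation.
The common factor 3 cancels in a ratio of coordinates, while sums, products and sums of squares pick up factors of 3 or 9.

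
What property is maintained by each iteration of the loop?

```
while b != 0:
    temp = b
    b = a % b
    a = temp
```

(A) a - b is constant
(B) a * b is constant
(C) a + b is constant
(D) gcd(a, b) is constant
D

A loop invariant must hold before the first iteration and be re-established by every execution of the body.

(D) gcd(a, b) is constant: One iteration replaces (a, b) by (b, a mod b). Since a mod b = a - q*b for an integer q, any common divisor of a and b divides b and a mod b, and conversely; hence gcd(b, a mod b) = gcd(a, b). For instance (25, 4) -> (4, 1) keeps gcd = 1. At exit b = 0 and a = gcd of the original inputs.

The other options fail:
(A) a - b is constant: e.g. (a, b) = (25, 4) -> (4, 1): the difference goes from 21 to 3.
(B) a * b is constant: e.g. (a, b) = (25, 4) -> (4, 1): the product goes from 100 to 4.
(C) a + b is constant: e.g. (a, b) = (25, 4) -> (4, 1): the sum goes from 29 to 5.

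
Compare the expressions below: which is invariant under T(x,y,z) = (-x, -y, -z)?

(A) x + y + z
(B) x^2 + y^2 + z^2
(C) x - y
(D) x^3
B

Apply T(x,y,z) = (-x, -y, -z) to each option, i.e. replace (x, y, z) by the transformed coordinates.
Substitute the transformed coordinates into each option and compare with the original:
(A) x + y + z  ->  (-x) + (-y) + (-z) = -x - y - z   [differs from x + y + z: not invariant]
(B) x^2 + y^2 + z^2  ->  (-x)^2 + (-y)^2 + (-z)^2 = x^2 + y^2 + z^2   [equals x^2 + y^2 + z^2: invariant]
(C) x - y  ->  (-x) - (-y) = -x + y   [differs from x - y: not invariant]
(D) x^3  ->  (-x)^3 = -x^3   [differs from x^3: not invariant]

Only option (B), x^2 + y^2 + z^2, is unchanged by the transformation.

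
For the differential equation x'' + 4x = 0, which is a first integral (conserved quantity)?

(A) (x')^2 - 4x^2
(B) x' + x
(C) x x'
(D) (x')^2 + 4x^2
D

A first integral I satisfies dI/dt = 0 along every solution. Differentiate each option and use the equation of motion:
(A) d/dt[(x')^2 - 4x^2] = 2x'x'' - 8x x' = -16x x', not identically 0
(B) d/dt[x' + x] = x'' + x' = -4x + x', not identically 0
(C) d/dt[x x'] = (x')^2 + x x'' = (x')^2 - 4x^2, not identically 0
(D) d/dt[(x')^2 + 4x^2] = 2x'x'' + 8x x' = 2x'(-4x) + 8x x' = 0

Only (D) has zero time-derivative. So the energy-like quantity (x')^2 + 4x^2 is the first integral.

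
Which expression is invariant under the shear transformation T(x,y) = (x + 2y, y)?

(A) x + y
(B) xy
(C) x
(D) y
D

Under the shear T(x,y) = (x + 2y, y):
Substitute the transformed coordinates into each option and compare with the original:
(A) x + y  ->  (x + 2y) + (y) = x + 3y   [differs from x + y: not invariant]
(B) xy  ->  (x + 2y)(y) = xy + 2y^2   [differs from xy: not invariant]
(C) x  ->  (x + 2y) = x + 2y   [differs from x: not invariant]
(D) y  ->  (y) = y   [equals y: invariant]

Only option (D), y, is unchanged by the transformation.
A horizontal shear moves points parallel to the x-axis, so the y-coordinate (and any function of y alone) is unchanged.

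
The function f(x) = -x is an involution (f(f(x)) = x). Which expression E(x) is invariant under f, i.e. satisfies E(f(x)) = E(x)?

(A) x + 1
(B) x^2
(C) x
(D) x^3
B

Replace x by f(x) = -x in each option and simplify. As a quick numerical cross-check, also compare E(3) with E(f(3)) = E(-3).

(A) x + 1  ->  (-x) + 1 = 1 - x; check: E(3) = 4 but E(-3) = -2.   [not invariant]
(B) x^2  ->  (-x)^2, which simplifies back to x^2; check: E(3) = 9, E(-3) = 9.   [invariant]
(C) x  ->  (-x) = -x; check: E(3) = 3 but E(-3) = -3.   [not invariant]
(D) x^3  ->  (-x)^3 = -x^3; check: E(3) = 27 but E(-3) = -27.   [not invariant]

Only (B) is unchanged. E is symmetric under swapping x with f(x) = -x, which is exactly what an involution does.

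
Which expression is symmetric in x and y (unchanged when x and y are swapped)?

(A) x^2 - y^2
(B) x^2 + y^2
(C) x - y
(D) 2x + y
B

A symmetric expression is unchanged when the variables are permuted; here the transformation to test is the swap (x, y) -> (y, x).
Substitute the transformed coordinates into each option and compare with the original:
(A) x^2 - y^2  ->  (y)^2 - (x)^2 = -x^2 + y^2   [differs from x^2 - y^2: not invariant]
(B) x^2 + y^2  ->  (y)^2 + (x)^2 = x^2 + y^2   [equals x^2 + y^2: invariant]
(C) x - y  ->  (y) - (x) = -x + y   [differs from x - y: not invariant]
(D) 2x + y  ->  2(y) + (x) = x + 2y   [differs from 2x + y: not invariant]

Only option (B), x^2 + y^2, is unchanged by the transformation.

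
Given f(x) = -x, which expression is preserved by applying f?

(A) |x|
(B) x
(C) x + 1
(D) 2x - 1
A

For f(x) = -x:
Applying f replaces x by -x. Since |-x| = |x|, the absolute value is unchanged by f, whereas x -> -x, 2x - 1 -> -2x - 1 and x + 1 -> -x + 1 all change.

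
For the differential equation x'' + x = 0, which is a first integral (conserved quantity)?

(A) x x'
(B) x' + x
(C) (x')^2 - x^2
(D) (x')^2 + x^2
D

A first integral I satisfies dI/dt = 0 along every solution. Differentiate each option and use the equation of motion:
(A) d/dt[x x'] = (x')^2 + x x'' = (x')^2 - x^2, not identically 0
(B) d/dt[x' + x] = x'' + x' = -x + x', not identically 0
(C) d/dt[(x')^2 - x^2] = 2x'x'' - 2x x' = -4x x', not identically 0
(D) d/dt[(x')^2 + x^2] = 2x'x'' + 2x x' = 2x'(-x) + 2x x' = 0

Only (D) has zero time-derivative. So the energy-like quantity (x')^2 + x^2 is the first integral.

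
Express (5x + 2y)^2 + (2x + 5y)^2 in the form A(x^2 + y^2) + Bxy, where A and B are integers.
29(x^2 + y^2) + 40xy

Expanding: (5x + 2y)^2 = 25x^2 + 20xy + 4y^2
(2x + 5y)^2 = 4x^2 + 20xy + 25y^2
Sum = (25+4)(x^2+y^2) + 40xy = 29(x^2 + y^2) + 40xy
This is symmetric in x and y.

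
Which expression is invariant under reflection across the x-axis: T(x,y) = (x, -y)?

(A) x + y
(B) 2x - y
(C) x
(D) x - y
C

The map is reflection across the x-axis: T(x,y) = (x, -y).
Substitute the transformed coordinates into each option and compare with the original:
(A) x + y  ->  (x) + (-y) = x - y   [differs from x + y: not invariant]
(B) 2x - y  ->  2(x) - (-y) = 2x + y   [differs from 2x - y: not invariant]
(C) x  ->  (x) = x   [equals x: invariant]
(D) x - y  ->  (x) - (-y) = x + y   [differs from x - y: not invariant]

Only option (C), x, is unchanged by the transformation.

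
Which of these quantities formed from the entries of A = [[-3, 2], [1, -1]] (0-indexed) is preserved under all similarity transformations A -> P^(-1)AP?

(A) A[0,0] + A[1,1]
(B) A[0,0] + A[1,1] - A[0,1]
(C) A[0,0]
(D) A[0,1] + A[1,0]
A

A[0,0] + A[1,1] is the trace of A. By the cyclic property of the trace, tr(P^(-1)AP) = tr(APP^(-1)) = tr(A), so it is the same for every matrix similar to A.

The other combinations are not similarity invariants. For example, take P = [[1, 1], [1, 2]] (det P = 1), so P^(-1) = [[2, -1], [-1, 1]] and
B = P^(-1)AP = [[-2, 3], [1, -2]].
Evaluating each option on A and on B:
(A) A[0,0] + A[1,1]: -4 for A, -4 for B -> unchanged
(B) A[0,0] + A[1,1] - A[0,1]: -6 for A, -7 for B -> changes
(C) A[0,0]: -3 for A, -2 for B -> changes
(D) A[0,1] + A[1,0]: 3 for A, 4 for B -> changes

Only (A) A[0,0] + A[1,1] = -4 survives (and it does so for every P, not just this one), so it is the invariant.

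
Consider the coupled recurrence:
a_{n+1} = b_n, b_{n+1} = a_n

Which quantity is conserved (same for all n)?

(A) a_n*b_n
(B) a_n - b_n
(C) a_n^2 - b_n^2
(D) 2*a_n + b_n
A

Replace a_n by a_{n+1} = b_n and b_n by b_{n+1} = a_n in each option and simplify:
(A) a_n*b_n  ->  (b_n)*(a_n) = a_n*b_n   [conserved]
(B) a_n - b_n  ->  (b_n) - (a_n) = -a_n + b_n   [not conserved]
(C) a_n^2 - b_n^2  ->  (b_n)^2 - (a_n)^2 = -a_n^2 + b_n^2   [not conserved]
(D) 2*a_n + b_n  ->  2*(b_n) + (a_n) = a_n + 2*b_n   [not conserved]

Only (A) a_n*b_n returns to itself after one step, so it is the conserved quantity.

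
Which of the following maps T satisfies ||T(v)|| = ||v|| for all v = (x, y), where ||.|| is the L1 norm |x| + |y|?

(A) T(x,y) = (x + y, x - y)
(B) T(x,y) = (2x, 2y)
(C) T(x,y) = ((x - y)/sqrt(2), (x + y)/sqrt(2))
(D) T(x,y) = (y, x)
D

A transformation preserves a norm if ||T(v)|| = ||v|| for every v; a single vector where the norm changes rules an option out.

(A) T(x,y) = (x + y, x - y): v = (1, 0) has norm |1| + |0| = 1, but T(v) = (1, 1) has norm 2 -- not preserved.
(B) T(x,y) = (2x, 2y): v = (1, 0) has norm |1| + |0| = 1, but T(v) = (2, 0) has norm 2 -- not preserved.
(C) T(x,y) = ((x - y)/sqrt(2), (x + y)/sqrt(2)): v = (1, 0) has norm |1| + |0| = 1, but T(v) = (sqrt(2)/2, sqrt(2)/2) has norm sqrt(2) -- not preserved.
(D) T(x,y) = (y, x): preserves the norm -- it only permutes the coordinates and/or flips signs, which leaves |x| + |y| unchanged.

Therefore the answer is (D).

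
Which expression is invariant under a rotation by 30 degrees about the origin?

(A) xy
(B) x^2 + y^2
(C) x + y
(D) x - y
B

A rotation by 30 degrees sends (x, y) to (sqrt(3)x/2 - y/2, x/2 + sqrt(3)y/2).
Substitute the transformed coordinates into each option and compare with the original:
(A) xy  ->  (sqrt(3)x/2 - y/2)(x/2 + sqrt(3)y/2) = sqrt(3)x^2/4 + xy/2 - sqrt(3)y^2/4   [differs from xy: not invariant]
(B) x^2 + y^2  ->  (sqrt(3)x/2 - y/2)^2 + (x/2 + sqrt(3)y/2)^2 = x^2 + y^2   [equals x^2 + y^2: invariant]
(C) x + y  ->  (sqrt(3)x/2 - y/2) + (x/2 + sqrt(3)y/2) = x/2 + sqrt(3)x/2 - y/2 + sqrt(3)y/2   [differs from x + y: not invariant]
(D) x - y  ->  (sqrt(3)x/2 - y/2) - (x/2 + sqrt(3)y/2) = -x/2 + sqrt(3)x/2 - sqrt(3)y/2 - y/2   [differs from x - y: not invariant]

Only option (B), x^2 + y^2, is unchanged by the transformation.
Geometrically, x^2 + y^2 is the squared distance from the origin, which every rotation about the origin preserves.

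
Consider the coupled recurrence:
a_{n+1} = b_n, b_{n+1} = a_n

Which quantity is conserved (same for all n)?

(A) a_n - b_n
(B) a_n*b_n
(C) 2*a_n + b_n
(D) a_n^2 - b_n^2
B

Replace a_n by a_{n+1} = b_n and b_n by b_{n+1} = a_n in each option and simplify:
(A) a_n - b_n  ->  (b_n) - (a_n) = -a_n + b_n   [not conserved]
(B) a_n*b_n  ->  (b_n)*(a_n) = a_n*b_n   [conserved]
(C) 2*a_n + b_n  ->  2*(b_n) + (a_n) = a_n + 2*b_n   [not conserved]
(D) a_n^2 - b_n^2  ->  (b_n)^2 - (a_n)^2 = -a_n^2 + b_n^2   [not conserved]

Only (B) a_n*b_n returns to itself after one step, so it is the conserved quantity.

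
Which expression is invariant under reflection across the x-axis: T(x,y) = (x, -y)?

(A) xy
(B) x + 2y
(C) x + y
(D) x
D

The map is reflection across the x-axis: T(x,y) = (x, -y).
Substitute the transformed coordinates into each option and compare with the original:
(A) xy  ->  (x)(-y) = -xy   [differs from xy: not invariant]
(B) x + 2y  ->  (x) + 2(-y) = x - 2y   [differs from x + 2y: not invariant]
(C) x + y  ->  (x) + (-y) = x - y   [differs from x + y: not invariant]
(D) x  ->  (x) = x   [equals x: invariant]

Only option (D), x, is unchanged by the transformation.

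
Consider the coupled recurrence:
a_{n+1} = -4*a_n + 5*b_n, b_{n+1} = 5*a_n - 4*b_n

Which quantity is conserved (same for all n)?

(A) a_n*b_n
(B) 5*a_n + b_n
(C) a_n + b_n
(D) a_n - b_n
C

Replace a_n by a_{n+1} = -4*a_n + 5*b_n and b_n by b_{n+1} = 5*a_n - 4*b_n in each option and simplify:
(A) a_n*b_n  ->  (-4*a_n + 5*b_n)*(5*a_n - 4*b_n) = -20*a_n^2 + 41*a_n*b_n - 20*b_n^2   [not conserved]
(B) 5*a_n + b_n  ->  5*(-4*a_n + 5*b_n) + (5*a_n - 4*b_n) = -15*a_n + 21*b_n   [not conserved]
(C) a_n + b_n  ->  (-4*a_n + 5*b_n) + (5*a_n - 4*b_n) = a_n + b_n   [conserved]
(D) a_n - b_n  ->  (-4*a_n + 5*b_n) - (5*a_n - 4*b_n) = -9*a_n + 9*b_n   [not conserved]

Only (C) a_n + b_n returns to itself after one step, so it is the conserved quantity.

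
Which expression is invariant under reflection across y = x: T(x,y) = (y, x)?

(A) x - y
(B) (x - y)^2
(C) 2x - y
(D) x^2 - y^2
B

The map is reflection across y = x: T(x,y) = (y, x).
Substitute the transformed coordinates into each option and compare with the original:
(A) x - y  ->  (y) - (x) = -x + y   [differs from x - y: not invariant]
(B) (x - y)^2  ->  ((y) - (x))^2 = x^2 - 2xy + y^2   [equals (x - y)^2: invariant]
(C) 2x - y  ->  2(y) - (x) = -x + 2y   [differs from 2x - y: not invariant]
(D) x^2 - y^2  ->  (y)^2 - (x)^2 = -x^2 + y^2   [differs from x^2 - y^2: not invariant]

Only option (B), (x - y)^2, is unchanged by the transformation.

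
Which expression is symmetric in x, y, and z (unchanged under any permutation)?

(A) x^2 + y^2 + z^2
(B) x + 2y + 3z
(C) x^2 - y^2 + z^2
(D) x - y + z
A

A symmetric expression is unchanged when the variables are permuted; here the transformation to test is the swap (x, y) -> (y, x).
A symmetric expression must survive every permutation; the single swap x <-> y already eliminates the distractors, and the keyed expression is also unchanged by x <-> z and y <-> z (each variable enters it in exactly the same way).
Substitute the transformed coordinates into each option and compare with the original:
(A) x^2 + y^2 + z^2  ->  (y)^2 + (x)^2 + z^2 = x^2 + y^2 + z^2   [equals x^2 + y^2 + z^2: invariant]
(B) x + 2y + 3z  ->  (y) + 2(x) + 3z = 2x + y + 3z   [differs from x + 2y + 3z: not invariant]
(C) x^2 - y^2 + z^2  ->  (y)^2 - (x)^2 + z^2 = -x^2 + y^2 + z^2   [differs from x^2 - y^2 + z^2: not invariant]
(D) x - y + z  ->  (y) - (x) + z = -x + y + z   [differs from x - y + z: not invariant]

Only option (A), x^2 + y^2 + z^2, is unchanged by the transformation.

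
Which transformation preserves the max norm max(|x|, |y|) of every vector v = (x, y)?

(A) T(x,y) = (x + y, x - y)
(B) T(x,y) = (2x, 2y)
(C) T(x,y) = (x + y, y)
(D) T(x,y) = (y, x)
D

A transformation preserves a norm if ||T(v)|| = ||v|| for every v; a single vector where the norm changes rules an option out.

(A) T(x,y) = (x + y, x - y): v = (1, 1) has norm max(|1|, |1|) = 1, but T(v) = (2, 0) has norm 2 -- not preserved.
(B) T(x,y) = (2x, 2y): v = (1, 0) has norm max(|1|, |0|) = 1, but T(v) = (2, 0) has norm 2 -- not preserved.
(C) T(x,y) = (x + y, y): v = (1, 1) has norm max(|1|, |1|) = 1, but T(v) = (2, 1) has norm 2 -- not preserved.
(D) T(x,y) = (y, x): preserves the norm -- it only permutes the coordinates and/or flips signs, which leaves max(|x|, |y|) unchanged.

Therefore the answer is (D).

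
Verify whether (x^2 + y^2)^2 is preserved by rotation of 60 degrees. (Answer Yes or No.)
Yes

Applying rotation by 60 degrees: x' = x*cos(60 degrees) - y*sin(60 degrees) = x/2 - sqrt(3)y/2, y' = x*sin(60 degrees) + y*cos(60 degrees) = sqrt(3)x/2 + y/2

Substituting into (x^2 + y^2)^2:
((x/2 - sqrt(3)y/2)^2 + (sqrt(3)x/2 + y/2)^2)^2
= x^4 + 2x^2y^2 + y^4 = (x^2 + y^2)^2

This equals the original expression (x^2 + y^2)^2, so it IS invariant.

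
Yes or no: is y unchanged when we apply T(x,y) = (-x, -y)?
No

Substitute T(x,y) = (-x, -y) into the expression and compare with the original.

Original: y
After applying T: (-y) = -y

This differs from the original y (difference: -2y), so the expression is NOT invariant.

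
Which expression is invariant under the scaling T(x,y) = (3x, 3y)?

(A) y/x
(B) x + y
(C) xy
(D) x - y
A

Under the uniform scaling T(x,y) = (3x, 3y):
Substitute the transformed coordinates into each option and compare with the original:
(A) y/x  ->  (3y)/(3x) = y/x   [equals y/x: invariant]
(B) x + y  ->  (3x) + (3y) = 3x + 3y   [differs from x + y: not invariant]
(C) xy  ->  (3x)(3y) = 9xy   [differs from xy: not invariant]
(D) x - y  ->  (3x) - (3y) = 3x - 3y   [differs from x - y: not invariant]

Only option (A), y/x, is unchanged by the transformation.
The common factor 3 cancels in a ratio of coordinates, while sums, products and sums of squares pick up factors of 3 or 9.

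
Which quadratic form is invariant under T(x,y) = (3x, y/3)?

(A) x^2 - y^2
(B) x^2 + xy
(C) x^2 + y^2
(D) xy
D

T multiplies x by 3 and divides y by 3.
Substitute the transformed coordinates into each option and compare with the original:
(A) x^2 - y^2  ->  (3x)^2 - (y/3)^2 = 9x^2 - y^2/9   [differs from x^2 - y^2: not invariant]
(B) x^2 + xy  ->  (3x)^2 + (3x)(y/3) = 9x^2 + xy   [differs from x^2 + xy: not invariant]
(C) x^2 + y^2  ->  (3x)^2 + (y/3)^2 = 9x^2 + y^2/9   [differs from x^2 + y^2: not invariant]
(D) xy  ->  (3x)(y/3) = xy   [equals xy: invariant]

Only option (D), xy, is unchanged by the transformation.
The factors 3 and 1/3 cancel only in the pure product xy.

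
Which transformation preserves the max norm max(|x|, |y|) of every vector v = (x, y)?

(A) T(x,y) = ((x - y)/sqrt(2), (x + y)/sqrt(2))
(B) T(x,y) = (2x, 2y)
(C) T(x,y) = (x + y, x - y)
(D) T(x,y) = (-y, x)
D

A transformation preserves a norm if ||T(v)|| = ||v|| for every v; a single vector where the norm changes rules an option out.

(A) T(x,y) = ((x - y)/sqrt(2), (x + y)/sqrt(2)): v = (1, 0) has norm max(|1|, |0|) = 1, but T(v) = (sqrt(2)/2, sqrt(2)/2) has norm sqrt(2)/2 -- not preserved.
(B) T(x,y) = (2x, 2y): v = (1, 0) has norm max(|1|, |0|) = 1, but T(v) = (2, 0) has norm 2 -- not preserved.
(C) T(x,y) = (x + y, x - y): v = (1, 1) has norm max(|1|, |1|) = 1, but T(v) = (2, 0) has norm 2 -- not preserved.
(D) T(x,y) = (-y, x): preserves the norm -- it only permutes the coordinates and/or flips signs, which leaves max(|x|, |y|) unchanged.

Therefore the answer is (D).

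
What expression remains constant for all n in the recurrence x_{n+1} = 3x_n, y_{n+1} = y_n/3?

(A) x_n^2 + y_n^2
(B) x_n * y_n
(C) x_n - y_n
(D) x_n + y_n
B

For the recurrence x_{n+1} = 3x_n, y_{n+1} = y_n/3:

x_{n+1} * y_{n+1} = (3x_n) * (y_n/3) = x_n * y_n
The product is conserved.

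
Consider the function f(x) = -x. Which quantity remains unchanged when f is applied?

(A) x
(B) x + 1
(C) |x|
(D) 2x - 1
C

For f(x) = -x:
Applying f replaces x by -x. Since |-x| = |x|, the absolute value is unchanged by f, whereas x -> -x, 2x - 1 -> -2x - 1 and x + 1 -> -x + 1 all change.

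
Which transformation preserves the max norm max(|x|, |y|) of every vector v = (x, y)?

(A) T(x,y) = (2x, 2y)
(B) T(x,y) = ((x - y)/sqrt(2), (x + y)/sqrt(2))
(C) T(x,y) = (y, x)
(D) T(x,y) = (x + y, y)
C

A transformation preserves a norm if ||T(v)|| = ||v|| for every v; a single vector where the norm changes rules an option out.

(A) T(x,y) = (2x, 2y): v = (1, 0) has norm max(|1|, |0|) = 1, but T(v) = (2, 0) has norm 2 -- not preserved.
(B) T(x,y) = ((x - y)/sqrt(2), (x + y)/sqrt(2)): v = (1, 0) has norm max(|1|, |0|) = 1, but T(v) = (sqrt(2)/2, sqrt(2)/2) has norm sqrt(2)/2 -- not preserved.
(C) T(x,y) = (y, x): preserves the norm -- it only permutes the coordinates and/or flips signs, which leaves max(|x|, |y|) unchanged.
(D) T(x,y) = (x + y, y): v = (1, 1) has norm max(|1|, |1|) = 1, but T(v) = (2, 1) has norm 2 -- not preserved.

Therefore the answer is (C).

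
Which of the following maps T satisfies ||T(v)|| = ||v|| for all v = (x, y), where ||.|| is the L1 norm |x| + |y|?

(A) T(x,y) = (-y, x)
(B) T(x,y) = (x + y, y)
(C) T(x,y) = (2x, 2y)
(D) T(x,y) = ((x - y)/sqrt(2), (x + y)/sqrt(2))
A

A transformation preserves a norm if ||T(v)|| = ||v|| for every v; a single vector where the norm changes rules an option out.

(A) T(x,y) = (-y, x): preserves the norm -- it only permutes the coordinates and/or flips signs, which leaves |x| + |y| unchanged.
(B) T(x,y) = (x + y, y): v = (0, 1) has norm |0| + |1| = 1, but T(v) = (1, 1) has norm 2 -- not preserved.
(C) T(x,y) = (2x, 2y): v = (1, 0) has norm |1| + |0| = 1, but T(v) = (2, 0) has norm 2 -- not preserved.
(D) T(x,y) = ((x - y)/sqrt(2), (x + y)/sqrt(2)): v = (1, 0) has norm |1| + |0| = 1, but T(v) = (sqrt(2)/2, sqrt(2)/2) has norm sqrt(2) -- not preserved.

Therefore the answer is (A).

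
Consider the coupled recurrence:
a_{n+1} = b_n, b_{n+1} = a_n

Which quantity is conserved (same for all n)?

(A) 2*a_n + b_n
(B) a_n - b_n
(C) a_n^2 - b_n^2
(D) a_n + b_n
D

Replace a_n by a_{n+1} = b_n and b_n by b_{n+1} = a_n in each option and simplify:
(A) 2*a_n + b_n  ->  2*(b_n) + (a_n) = a_n + 2*b_n   [not conserved]
(B) a_n - b_n  ->  (b_n) - (a_n) = -a_n + b_n   [not conserved]
(C) a_n^2 - b_n^2  ->  (b_n)^2 - (a_n)^2 = -a_n^2 + b_n^2   [not conserved]
(D) a_n + b_n  ->  (b_n) + (a_n) = a_n + b_n   [conserved]

Only (D) a_n + b_n returns to itself after one step, so it is the conserved quantity.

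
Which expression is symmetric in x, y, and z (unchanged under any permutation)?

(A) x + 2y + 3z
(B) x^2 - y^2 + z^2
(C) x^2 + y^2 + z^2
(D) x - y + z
C

A symmetric expression is unchanged when the variables are permuted; here the transformation to test is the swap (x, y) -> (y, x).
A symmetric expression must survive every permutation; the single swap x <-> y already eliminates the distractors, and the keyed expression is also unchanged by x <-> z and y <-> z (each variable enters it in exactly the same way).
Substitute the transformed coordinates into each option and compare with the original:
(A) x + 2y + 3z  ->  (y) + 2(x) + 3z = 2x + y + 3z   [differs from x + 2y + 3z: not invariant]
(B) x^2 - y^2 + z^2  ->  (y)^2 - (x)^2 + z^2 = -x^2 + y^2 + z^2   [differs from x^2 - y^2 + z^2: not invariant]
(C) x^2 + y^2 + z^2  ->  (y)^2 + (x)^2 + z^2 = x^2 + y^2 + z^2   [equals x^2 + y^2 + z^2: invariant]
(D) x - y + z  ->  (y) - (x) + z = -x + y + z   [differs from x - y + z: not invariant]

Only option (C), x^2 + y^2 + z^2, is unchanged by the transformation.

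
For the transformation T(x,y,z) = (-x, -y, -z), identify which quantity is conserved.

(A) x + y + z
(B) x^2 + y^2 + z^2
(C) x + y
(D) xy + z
B

Apply T(x,y,z) = (-x, -y, -z) to each option, i.e. replace (x, y, z) by the transformed coordinates.
Substitute the transformed coordinates into each option and compare with the original:
(A) x + y + z  ->  (-x) + (-y) + (-z) = -x - y - z   [differs from x + y + z: not invariant]
(B) x^2 + y^2 + z^2  ->  (-x)^2 + (-y)^2 + (-z)^2 = x^2 + y^2 + z^2   [equals x^2 + y^2 + z^2: invariant]
(C) x + y  ->  (-x) + (-y) = -x - y   [differs from x + y: not invariant]
(D) xy + z  ->  (-x)(-y) + (-z) = xy - z   [differs from xy + z: not invariant]

Only option (B), x^2 + y^2 + z^2, is unchanged by the transformation.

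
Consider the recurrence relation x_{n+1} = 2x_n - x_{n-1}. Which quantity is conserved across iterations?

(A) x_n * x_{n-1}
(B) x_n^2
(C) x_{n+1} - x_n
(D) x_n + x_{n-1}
C

For the recurrence x_{n+1} = 2x_n - x_{n-1}:

If x_{n+1} = 2x_n - x_{n-1}, then:
x_{n+1} - x_n = x_n - x_{n-1}
The first difference is constant throughout the sequence.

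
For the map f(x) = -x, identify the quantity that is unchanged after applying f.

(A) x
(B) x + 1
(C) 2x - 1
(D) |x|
D

For f(x) = -x:
Applying f replaces x by -x. Since |-x| = |x|, the absolute value is unchanged by f, whereas x -> -x, 2x - 1 -> -2x - 1 and x + 1 -> -x + 1 all change.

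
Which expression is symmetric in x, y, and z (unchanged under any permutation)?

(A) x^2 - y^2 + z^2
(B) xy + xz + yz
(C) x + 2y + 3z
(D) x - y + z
B

A symmetric expression is unchanged when the variables are permuted; here the transformation to test is the swap (x, y) -> (y, x).
A symmetric expression must survive every permutation; the single swap x <-> y already eliminates the distractors, and the keyed expression is also unchanged by x <-> z and y <-> z (each variable enters it in exactly the same way).
Substitute the transformed coordinates into each option and compare with the original:
(A) x^2 - y^2 + z^2  ->  (y)^2 - (x)^2 + z^2 = -x^2 + y^2 + z^2   [differs from x^2 - y^2 + z^2: not invariant]
(B) xy + xz + yz  ->  (y)(x) + (y)z + (x)z = xy + xz + yz   [equals xy + xz + yz: invariant]
(C) x + 2y + 3z  ->  (y) + 2(x) + 3z = 2x + y + 3z   [differs from x + 2y + 3z: not invariant]
(D) x - y + z  ->  (y) - (x) + z = -x + y + z   [differs from x - y + z: not invariant]

Only option (B), xy + xz + yz, is unchanged by the transformation.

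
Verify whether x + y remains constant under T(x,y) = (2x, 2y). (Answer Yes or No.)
No

Substitute T(x,y) = (2x, 2y) into the expression and compare with the original.

Original: x + y
After applying T: (2x) + (2y) = 2x + 2y

This differs from the original x + y (difference: x + y), so the expression is NOT invariant.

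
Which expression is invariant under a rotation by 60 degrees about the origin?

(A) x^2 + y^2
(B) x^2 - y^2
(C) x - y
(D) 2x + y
A

A rotation by 60 degrees sends (x, y) to (x/2 - sqrt(3)y/2, sqrt(3)x/2 + y/2).
Substitute the transformed coordinates into each option and compare with the original:
(A) x^2 + y^2  ->  (x/2 - sqrt(3)y/2)^2 + (sqrt(3)x/2 + y/2)^2 = x^2 + y^2   [equals x^2 + y^2: invariant]
(B) x^2 - y^2  ->  (x/2 - sqrt(3)y/2)^2 - (sqrt(3)x/2 + y/2)^2 = -x^2/2 - sqrt(3)xy + y^2/2   [differs from x^2 - y^2: not invariant]
(C) x - y  ->  (x/2 - sqrt(3)y/2) - (sqrt(3)x/2 + y/2) = -sqrt(3)x/2 + x/2 - sqrt(3)y/2 - y/2   [differs from x - y: not invariant]
(D) 2x + y  ->  2(x/2 - sqrt(3)y/2) + (sqrt(3)x/2 + y/2) = sqrt(3)x/2 + x - sqrt(3)y + y/2   [differs from 2x + y: not invariant]

Only option (A), x^2 + y^2, is unchanged by the transformation.
Geometrically, x^2 + y^2 is the squared distance from the origin, which every rotation about the origin preserves.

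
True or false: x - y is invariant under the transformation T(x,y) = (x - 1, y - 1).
True

Substitute T(x,y) = (x - 1, y - 1) into the expression and compare with the original.

Original: x - y
After applying T: (x - 1) - (y - 1) = x - y

This is identical to the original x - y, so the expression is invariant.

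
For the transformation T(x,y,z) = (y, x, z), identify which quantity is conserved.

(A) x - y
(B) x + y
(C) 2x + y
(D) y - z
B

Apply T(x,y,z) = (y, x, z) to each option, i.e. replace (x, y, z) by the transformed coordinates.
Substitute the transformed coordinates into each option and compare with the original:
(A) x - y  ->  (y) - (x) = -x + y   [differs from x - y: not invariant]
(B) x + y  ->  (y) + (x) = x + y   [equals x + y: invariant]
(C) 2x + y  ->  2(y) + (x) = x + 2y   [differs from 2x + y: not invariant]
(D) y - z  ->  (x) - (z) = x - z   [differs from y - z: not invariant]

Only option (B), x + y, is unchanged by the transformation.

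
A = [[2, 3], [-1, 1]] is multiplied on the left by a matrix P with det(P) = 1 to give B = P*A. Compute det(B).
5

By the multiplicative property of determinants, det(B) = det(P*A) = det(P) * det(A) = det(A),
so the determinant is invariant under multiplication by any determinant-1 matrix; we just need det(A).

det(A) = (2)(1) - (3)(-1) = 2 - (-3) = 5

Therefore det(B) = 1 * 5 = 5.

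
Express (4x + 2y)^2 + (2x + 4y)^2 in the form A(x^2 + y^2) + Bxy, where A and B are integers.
20(x^2 + y^2) + 32xy

Expanding: (4x + 2y)^2 = 16x^2 + 16xy + 4y^2
(2x + 4y)^2 = 4x^2 + 16xy + 16y^2
Sum = (16+4)(x^2+y^2) + 32xy = 20(x^2 + y^2) + 32xy
This is symmetric in x and y.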